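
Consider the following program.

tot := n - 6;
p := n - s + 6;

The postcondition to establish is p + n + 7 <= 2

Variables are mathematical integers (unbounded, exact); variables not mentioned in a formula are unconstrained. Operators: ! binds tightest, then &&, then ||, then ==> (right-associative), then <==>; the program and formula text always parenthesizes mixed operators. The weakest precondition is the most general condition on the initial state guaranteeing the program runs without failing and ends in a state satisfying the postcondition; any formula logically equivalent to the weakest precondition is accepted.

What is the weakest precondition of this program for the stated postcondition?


Working backward. After the program, the postcondition p + n + 7 <= 2 must hold; in canonical form it is n + p <= -5.
Before p := n - s + 6: 2*n <= s - 11
Before tot := n - 6: 2*n <= s - 11
Answer: WP = 2*n <= s - 11


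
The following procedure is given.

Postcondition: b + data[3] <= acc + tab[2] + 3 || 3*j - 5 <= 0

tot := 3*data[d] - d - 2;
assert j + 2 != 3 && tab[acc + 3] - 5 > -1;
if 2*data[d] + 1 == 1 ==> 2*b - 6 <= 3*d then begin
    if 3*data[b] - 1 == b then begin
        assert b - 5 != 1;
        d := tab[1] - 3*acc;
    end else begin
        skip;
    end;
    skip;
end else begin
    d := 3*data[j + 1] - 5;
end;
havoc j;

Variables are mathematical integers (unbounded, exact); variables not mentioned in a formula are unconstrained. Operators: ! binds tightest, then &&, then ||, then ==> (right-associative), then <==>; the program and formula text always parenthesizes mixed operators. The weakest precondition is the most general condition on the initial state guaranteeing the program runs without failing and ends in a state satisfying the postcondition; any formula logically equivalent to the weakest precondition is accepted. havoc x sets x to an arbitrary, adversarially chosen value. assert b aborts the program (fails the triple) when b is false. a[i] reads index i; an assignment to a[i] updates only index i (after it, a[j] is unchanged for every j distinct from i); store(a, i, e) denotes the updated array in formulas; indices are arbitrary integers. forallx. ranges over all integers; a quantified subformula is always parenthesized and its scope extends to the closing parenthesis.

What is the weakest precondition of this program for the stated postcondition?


Working backward. After the program, the postcondition b + data[3] <= acc + tab[2] + 3 || 3*j - 5 <= 0 must hold; in canonical form it is data[3] + b <= tab[2] + acc + 3 || 3*j <= 5.
Before havoc j: forall j_1. (data[3] + b <= tab[2] + acc + 3 || 3*j_1 <= 5)
Then branch requires (3*data[b] == b + 1 ==> (b != 6 && (forall j_1. (data[3] + b <= tab[2] + acc + 3 || 3*j_1 <= 5)))) && ((!(3*data[b] == b + 1)) ==> (forall j_1. (data[3] + b <= tab[2] + acc + 3 || 3*j_1 <= 5))); else branch requires forall j_1. (data[3] + b <= tab[2] + acc + 3 || 3*j_1 <= 5).
Before the if: ((2*data[d] == 0 ==> 2*b <= 3*d + 6) ==> ((3*data[b] == b + 1 ==> (b != 6 && (forall j_1. (data[3] + b <= tab[2] + acc + 3 || 3*j_1 <= 5)))) && ((!(3*data[b] == b + 1)) ==> (forall j_1. (data[3] + b <= tab[2] + acc + 3 || 3*j_1 <= 5))))) && ((!(2*data[d] == 0 ==> 2*b <= 3*d + 6)) ==> (forall j_1. (data[3] + b <= tab[2] + acc + 3 || 3*j_1 <= 5)))
Before assert j + 2 != 3 && tab[acc + 3] - 5 > -1: j != 1 && tab[acc + 3] > 4 && ((2*data[d] == 0 ==> 2*b <= 3*d + 6) ==> ((3*data[b] == b + 1 ==> (b != 6 && (forall j_1. (data[3] + b <= tab[2] + acc + 3 || 3*j_1 <= 5)))) && ((!(3*data[b] == b + 1)) ==> (forall j_1. (data[3] + b <= tab[2] + acc + 3 || 3*j_1 <= 5))))) && ((!(2*data[d] == 0 ==> 2*b <= 3*d + 6)) ==> (forall j_1. (data[3] + b <= tab[2] + acc + 3 || 3*j_1 <= 5)))
Before tot := 3*data[d] - d - 2: j != 1 && tab[acc + 3] > 4 && ((2*data[d] == 0 ==> 2*b <= 3*d + 6) ==> ((3*data[b] == b + 1 ==> (b != 6 && (forall j_1. (data[3] + b <= tab[2] + acc + 3 || 3*j_1 <= 5)))) && ((!(3*data[b] == b + 1)) ==> (forall j_1. (data[3] + b <= tab[2] + acc + 3 || 3*j_1 <= 5))))) && ((!(2*data[d] == 0 ==> 2*b <= 3*d + 6)) ==> (forall j_1. (data[3] + b <= tab[2] + acc + 3 || 3*j_1 <= 5)))
Answer: WP = j != 1 && tab[acc + 3] > 4 && ((2*data[d] == 0 ==> 2*b <= 3*d + 6) ==> ((3*data[b] == b + 1 ==> (b != 6 && (forall j_1. (data[3] + b <= tab[2] + acc + 3 || 3*j_1 <= 5)))) && ((!(3*data[b] == b + 1)) ==> (forall j_1. (data[3] + b <= tab[2] + acc + 3 || 3*j_1 <= 5))))) && ((!(2*data[d] == 0 ==> 2*b <= 3*d + 6)) ==> (forall j_1. (data[3] + b <= tab[2] + acc + 3 || 3*j_1 <= 5)))


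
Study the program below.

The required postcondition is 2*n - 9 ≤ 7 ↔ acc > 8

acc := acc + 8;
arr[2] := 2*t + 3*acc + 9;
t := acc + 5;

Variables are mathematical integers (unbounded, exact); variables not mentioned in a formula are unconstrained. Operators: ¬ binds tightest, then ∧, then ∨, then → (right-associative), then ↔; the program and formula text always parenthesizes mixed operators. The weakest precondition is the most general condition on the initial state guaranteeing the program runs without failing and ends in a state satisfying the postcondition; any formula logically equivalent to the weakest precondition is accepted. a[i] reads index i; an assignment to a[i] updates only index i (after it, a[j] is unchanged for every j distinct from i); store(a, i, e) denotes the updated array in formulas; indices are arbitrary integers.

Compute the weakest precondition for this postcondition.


Working backward. After the program, the postcondition 2*n - 9 ≤ 7 ↔ acc > 8 must hold; in canonical form it is 2*n ≤ 16 ↔ acc > 8.
Before t := acc + 5: 2*n ≤ 16 ↔ acc > 8
Before arr[2] := 2*t + 3*acc + 9: 2*n ≤ 16 ↔ acc > 8
Before acc := acc + 8: 2*n ≤ 16 ↔ acc > 0
Answer: WP = 2*n ≤ 16 ↔ acc > 0


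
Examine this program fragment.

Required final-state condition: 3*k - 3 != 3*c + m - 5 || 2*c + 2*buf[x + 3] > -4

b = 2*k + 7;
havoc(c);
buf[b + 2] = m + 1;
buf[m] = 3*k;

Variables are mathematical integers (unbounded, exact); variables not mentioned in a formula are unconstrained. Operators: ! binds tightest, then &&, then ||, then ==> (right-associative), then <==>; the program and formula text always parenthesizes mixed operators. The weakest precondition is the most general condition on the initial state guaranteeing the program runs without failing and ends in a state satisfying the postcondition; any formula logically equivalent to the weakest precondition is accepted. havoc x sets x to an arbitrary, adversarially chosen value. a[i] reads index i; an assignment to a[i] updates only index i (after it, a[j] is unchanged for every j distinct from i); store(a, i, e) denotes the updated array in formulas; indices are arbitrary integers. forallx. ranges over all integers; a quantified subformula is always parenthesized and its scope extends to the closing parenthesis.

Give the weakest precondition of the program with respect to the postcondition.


Working backward. After the program, the postcondition 3*k - 3 != 3*c + m - 5 || 2*c + 2*buf[x + 3] > -4 must hold; in canonical form it is 3*k != 3*c + m - 2 || 2*buf[x + 3] + 2*c > -4.
Before buf[m] := 3*k: 3*k != 3*c + m - 2 || 2*store(buf, m, 3*k)[x + 3] + 2*c > -4
Before buf[b + 2] := m + 1: 3*k != 3*c + m - 2 || 2*store(store(buf, b + 2, m + 1), m, 3*k)[x + 3] + 2*c > -4
Before havoc c: forall c_1. (3*k != 3*c_1 + m - 2 || 2*store(store(buf, b + 2, m + 1), m, 3*k)[x + 3] + 2*c_1 > -4)
Before b := 2*k + 7: forall c_1. (3*k != 3*c_1 + m - 2 || 2*store(store(buf, 2*k + 9, m + 1), m, 3*k)[x + 3] + 2*c_1 > -4)
Answer: WP = forall c_1. (3*k != 3*c_1 + m - 2 || 2*store(store(buf, 2*k + 9, m + 1), m, 3*k)[x + 3] + 2*c_1 > -4)


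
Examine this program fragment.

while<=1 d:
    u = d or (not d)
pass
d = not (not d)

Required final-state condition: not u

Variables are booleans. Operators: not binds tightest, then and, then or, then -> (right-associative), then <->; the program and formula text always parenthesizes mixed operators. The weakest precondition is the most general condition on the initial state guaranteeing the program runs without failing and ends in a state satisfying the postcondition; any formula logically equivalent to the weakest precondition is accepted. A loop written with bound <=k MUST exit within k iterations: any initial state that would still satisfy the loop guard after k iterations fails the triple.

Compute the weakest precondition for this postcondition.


Working backward. After the program, not u must hold.
Before d := not (not d): not u
Before skip: not u
Before the loop (bound <=1), unroll the exhaustion recursion (WP_0 = exit-now case; WP_j = one more guarded iteration, up to j = 1):
  WP_0: (not d) and (not u)
  WP_1: (not d) and ((not d) -> (not u))
So before the loop: (not d) and ((not d) -> (not u))
Answer: WP = (not d) and ((not d) -> (not u))


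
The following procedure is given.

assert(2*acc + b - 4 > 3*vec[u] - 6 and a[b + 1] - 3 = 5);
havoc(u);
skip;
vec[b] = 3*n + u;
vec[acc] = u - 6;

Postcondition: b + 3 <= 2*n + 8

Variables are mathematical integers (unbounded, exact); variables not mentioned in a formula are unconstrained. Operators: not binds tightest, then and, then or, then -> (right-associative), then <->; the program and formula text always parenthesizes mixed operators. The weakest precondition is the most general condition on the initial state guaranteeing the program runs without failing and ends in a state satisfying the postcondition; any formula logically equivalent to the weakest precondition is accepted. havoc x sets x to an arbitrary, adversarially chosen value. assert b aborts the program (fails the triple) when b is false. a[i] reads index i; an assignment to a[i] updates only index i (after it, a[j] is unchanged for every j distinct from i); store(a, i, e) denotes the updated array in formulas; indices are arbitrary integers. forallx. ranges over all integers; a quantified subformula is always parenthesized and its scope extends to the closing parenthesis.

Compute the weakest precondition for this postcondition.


Working backward. After the program, the postcondition b + 3 <= 2*n + 8 must hold; in canonical form it is b <= 2*n + 5.
Before vec[acc] := u - 6: b <= 2*n + 5
Before vec[b] := 3*n + u: b <= 2*n + 5
Before skip: b <= 2*n + 5
Before havoc u: b <= 2*n + 5
Before assert 2*acc + b - 4 > 3*vec[u] - 6 and a[b + 1] - 3 = 5: 2*acc + b > 3*vec[u] - 2 and a[b + 1] = 8 and b <= 2*n + 5
Answer: WP = 2*acc + b > 3*vec[u] - 2 and a[b + 1] = 8 and b <= 2*n + 5


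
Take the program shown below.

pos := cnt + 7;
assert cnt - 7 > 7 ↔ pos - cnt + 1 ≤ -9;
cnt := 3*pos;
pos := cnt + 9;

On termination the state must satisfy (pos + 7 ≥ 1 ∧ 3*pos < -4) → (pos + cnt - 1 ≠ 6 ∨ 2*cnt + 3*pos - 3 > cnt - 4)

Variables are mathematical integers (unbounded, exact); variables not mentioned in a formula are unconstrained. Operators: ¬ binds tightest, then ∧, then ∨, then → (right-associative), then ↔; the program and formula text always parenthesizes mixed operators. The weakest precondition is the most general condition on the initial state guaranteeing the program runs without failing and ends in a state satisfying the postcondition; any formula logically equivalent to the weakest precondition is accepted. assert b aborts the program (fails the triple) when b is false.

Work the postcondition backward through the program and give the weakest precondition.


Working backward. After the program, the postcondition (pos + 7 ≥ 1 ∧ 3*pos < -4) → (pos + cnt - 1 ≠ 6 ∨ 2*cnt + 3*pos - 3 > cnt - 4) must hold; in canonical form it is (pos ≥ -6 ∧ 3*pos < -4) → (cnt + pos ≠ 7 ∨ cnt + 3*pos > -1).
Before pos := cnt + 9: (cnt ≥ -15 ∧ 3*cnt < -31) → (2*cnt ≠ -2 ∨ 4*cnt > -28)
Before cnt := 3*pos: (3*pos ≥ -15 ∧ 9*pos < -31) → (6*pos ≠ -2 ∨ 12*pos > -28)
Before assert cnt - 7 > 7 ↔ pos - cnt + 1 ≤ -9: (cnt > 14 ↔ pos ≤ cnt - 10) ∧ ((3*pos ≥ -15 ∧ 9*pos < -31) → (6*pos ≠ -2 ∨ 12*pos > -28))
Before pos := cnt + 7: (¬(cnt > 14)) ∧ ((3*cnt ≥ -36 ∧ 9*cnt < -94) → (6*cnt ≠ -44 ∨ 12*cnt > -112))
Answer: WP = (¬(cnt > 14)) ∧ ((3*cnt ≥ -36 ∧ 9*cnt < -94) → (6*cnt ≠ -44 ∨ 12*cnt > -112))


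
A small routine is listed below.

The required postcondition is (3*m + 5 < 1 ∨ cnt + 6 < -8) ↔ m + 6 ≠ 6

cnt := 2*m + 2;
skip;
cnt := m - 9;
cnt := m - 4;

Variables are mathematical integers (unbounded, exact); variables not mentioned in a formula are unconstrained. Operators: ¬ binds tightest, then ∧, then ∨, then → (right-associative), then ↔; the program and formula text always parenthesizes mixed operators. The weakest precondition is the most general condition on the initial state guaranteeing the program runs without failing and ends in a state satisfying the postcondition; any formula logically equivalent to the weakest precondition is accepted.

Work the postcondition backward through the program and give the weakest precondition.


Working backward. After the program, the postcondition (3*m + 5 < 1 ∨ cnt + 6 < -8) ↔ m + 6 ≠ 6 must hold; in canonical form it is (3*m < -4 ∨ cnt < -14) ↔ m ≠ 0.
Before cnt := m - 4: (3*m < -4 ∨ m < -10) ↔ m ≠ 0
Before cnt := m - 9: (3*m < -4 ∨ m < -10) ↔ m ≠ 0
Before skip: (3*m < -4 ∨ m < -10) ↔ m ≠ 0
Before cnt := 2*m + 2: (3*m < -4 ∨ m < -10) ↔ m ≠ 0
Answer: WP = (3*m < -4 ∨ m < -10) ↔ m ≠ 0


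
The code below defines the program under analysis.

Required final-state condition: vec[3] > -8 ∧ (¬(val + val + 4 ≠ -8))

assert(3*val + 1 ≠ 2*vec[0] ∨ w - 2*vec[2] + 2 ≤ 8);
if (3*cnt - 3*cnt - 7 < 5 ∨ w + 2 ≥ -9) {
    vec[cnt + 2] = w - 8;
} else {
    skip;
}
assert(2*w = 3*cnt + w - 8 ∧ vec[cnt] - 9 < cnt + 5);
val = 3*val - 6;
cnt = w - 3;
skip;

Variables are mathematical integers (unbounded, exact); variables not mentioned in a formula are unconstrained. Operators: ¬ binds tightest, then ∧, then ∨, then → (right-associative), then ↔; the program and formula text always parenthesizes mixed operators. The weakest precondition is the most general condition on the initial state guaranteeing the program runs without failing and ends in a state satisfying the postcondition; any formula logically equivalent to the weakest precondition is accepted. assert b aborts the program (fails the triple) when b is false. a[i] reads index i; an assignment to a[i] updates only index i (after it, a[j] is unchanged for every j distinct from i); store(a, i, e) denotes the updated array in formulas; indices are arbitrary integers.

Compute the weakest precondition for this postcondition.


Working backward. After the program, the postcondition vec[3] > -8 ∧ (¬(val + val + 4 ≠ -8)) must hold; in canonical form it is vec[3] > -8 ∧ (¬(2*val ≠ -12)).
Before skip: vec[3] > -8 ∧ (¬(2*val ≠ -12))
Before cnt := w - 3: vec[3] > -8 ∧ (¬(2*val ≠ -12))
Before val := 3*val - 6: vec[3] > -8 ∧ (¬(6*val ≠ 0))
Before assert 2*w = 3*cnt + w - 8 ∧ vec[cnt] - 9 < cnt + 5: w = 3*cnt - 8 ∧ vec[cnt] < cnt + 14 ∧ vec[3] > -8 ∧ (¬(6*val ≠ 0))
Then branch requires w = 3*cnt - 8 ∧ store(vec, cnt + 2, w - 8)[cnt] < cnt + 14 ∧ store(vec, cnt + 2, w - 8)[3] > -8 ∧ (¬(6*val ≠ 0)); else branch requires w = 3*cnt - 8 ∧ vec[cnt] < cnt + 14 ∧ vec[3] > -8 ∧ (¬(6*val ≠ 0)).
Before the if: w = 3*cnt - 8 ∧ store(vec, cnt + 2, w - 8)[cnt] < cnt + 14 ∧ store(vec, cnt + 2, w - 8)[3] > -8 ∧ (¬(6*val ≠ 0))
Before assert 3*val + 1 ≠ 2*vec[0] ∨ w - 2*vec[2] + 2 ≤ 8: (3*val ≠ 2*vec[0] - 1 ∨ w ≤ 2*vec[2] + 6) ∧ w = 3*cnt - 8 ∧ store(vec, cnt + 2, w - 8)[cnt] < cnt + 14 ∧ store(vec, cnt + 2, w - 8)[3] > -8 ∧ (¬(6*val ≠ 0))
Answer: WP = (3*val ≠ 2*vec[0] - 1 ∨ w ≤ 2*vec[2] + 6) ∧ w = 3*cnt - 8 ∧ store(vec, cnt + 2, w - 8)[cnt] < cnt + 14 ∧ store(vec, cnt + 2, w - 8)[3] > -8 ∧ (¬(6*val ≠ 0))


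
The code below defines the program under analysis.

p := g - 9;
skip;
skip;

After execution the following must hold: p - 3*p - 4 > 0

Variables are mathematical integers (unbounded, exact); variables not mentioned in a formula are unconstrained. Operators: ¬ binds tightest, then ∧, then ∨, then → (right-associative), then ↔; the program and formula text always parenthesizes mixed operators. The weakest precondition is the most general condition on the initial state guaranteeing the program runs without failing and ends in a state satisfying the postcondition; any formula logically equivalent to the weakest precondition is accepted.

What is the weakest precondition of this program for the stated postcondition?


Working backward. After the program, the postcondition p - 3*p - 4 > 0 must hold; in canonical form it is 2*p < -4.
Before skip: 2*p < -4
Before skip: 2*p < -4
Before p := g - 9: 2*g < 14
Answer: WP = 2*g < 14


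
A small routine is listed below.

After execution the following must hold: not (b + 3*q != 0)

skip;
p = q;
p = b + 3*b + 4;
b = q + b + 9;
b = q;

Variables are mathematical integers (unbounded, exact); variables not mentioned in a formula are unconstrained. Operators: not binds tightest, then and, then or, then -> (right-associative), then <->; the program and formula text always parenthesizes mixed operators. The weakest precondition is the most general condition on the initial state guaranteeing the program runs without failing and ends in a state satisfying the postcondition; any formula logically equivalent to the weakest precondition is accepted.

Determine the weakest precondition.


Working backward. After the program, not (b + 3*q != 0) must hold.
Before b := q: not (4*q != 0)
Before b := q + b + 9: not (4*q != 0)
Before p := b + 3*b + 4: not (4*q != 0)
Before p := q: not (4*q != 0)
Before skip: not (4*q != 0)
Answer: WP = not (4*q != 0)


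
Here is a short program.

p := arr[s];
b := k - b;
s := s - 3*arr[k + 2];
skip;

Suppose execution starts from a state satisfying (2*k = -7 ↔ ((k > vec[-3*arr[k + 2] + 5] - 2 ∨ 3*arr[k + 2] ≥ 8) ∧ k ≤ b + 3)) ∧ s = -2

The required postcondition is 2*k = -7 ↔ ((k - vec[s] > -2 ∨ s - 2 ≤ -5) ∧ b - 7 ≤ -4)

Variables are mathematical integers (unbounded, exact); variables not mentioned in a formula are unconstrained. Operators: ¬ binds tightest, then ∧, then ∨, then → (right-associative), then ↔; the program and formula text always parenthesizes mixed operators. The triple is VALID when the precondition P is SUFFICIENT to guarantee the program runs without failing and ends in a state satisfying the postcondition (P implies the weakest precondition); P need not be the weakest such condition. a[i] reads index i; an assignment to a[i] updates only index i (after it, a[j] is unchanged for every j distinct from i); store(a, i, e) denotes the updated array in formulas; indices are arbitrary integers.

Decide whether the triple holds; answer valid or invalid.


Working backward. After the program, the postcondition 2*k = -7 ↔ ((k - vec[s] > -2 ∨ s - 2 ≤ -5) ∧ b - 7 ≤ -4) must hold; in canonical form it is 2*k = -7 ↔ ((k > vec[s] - 2 ∨ s ≤ -3) ∧ b ≤ 3).
Before skip: 2*k = -7 ↔ ((k > vec[s] - 2 ∨ s ≤ -3) ∧ b ≤ 3)
Before s := s - 3*arr[k + 2]: 2*k = -7 ↔ ((k > vec[-3*arr[k + 2] + s] - 2 ∨ s ≤ 3*arr[k + 2] - 3) ∧ b ≤ 3)
Before b := k - b: 2*k = -7 ↔ ((k > vec[-3*arr[k + 2] + s] - 2 ∨ s ≤ 3*arr[k + 2] - 3) ∧ k ≤ b + 3)
Before p := arr[s]: 2*k = -7 ↔ ((k > vec[-3*arr[k + 2] + s] - 2 ∨ s ≤ 3*arr[k + 2] - 3) ∧ k ≤ b + 3)
The weakest precondition is 2*k = -7 ↔ ((k > vec[-3*arr[k + 2] + s] - 2 ∨ s ≤ 3*arr[k + 2] - 3) ∧ k ≤ b + 3).
Check whether (2*k = -7 ↔ ((k > vec[-3*arr[k + 2] + 5] - 2 ∨ 3*arr[k + 2] ≥ 8) ∧ k ≤ b + 3)) ∧ s = -2 implies it.
Countermodel: at the initial state arr = {[-2] = 0, [2] = 0, [5] = 0, elsewhere 0}, b = -3, k = 0, s = -2, vec = {[-2] = 0, [2] = 0, [5] = 2, elsewhere 0}, the precondition holds but the weakest precondition fails.
Answer: invalid


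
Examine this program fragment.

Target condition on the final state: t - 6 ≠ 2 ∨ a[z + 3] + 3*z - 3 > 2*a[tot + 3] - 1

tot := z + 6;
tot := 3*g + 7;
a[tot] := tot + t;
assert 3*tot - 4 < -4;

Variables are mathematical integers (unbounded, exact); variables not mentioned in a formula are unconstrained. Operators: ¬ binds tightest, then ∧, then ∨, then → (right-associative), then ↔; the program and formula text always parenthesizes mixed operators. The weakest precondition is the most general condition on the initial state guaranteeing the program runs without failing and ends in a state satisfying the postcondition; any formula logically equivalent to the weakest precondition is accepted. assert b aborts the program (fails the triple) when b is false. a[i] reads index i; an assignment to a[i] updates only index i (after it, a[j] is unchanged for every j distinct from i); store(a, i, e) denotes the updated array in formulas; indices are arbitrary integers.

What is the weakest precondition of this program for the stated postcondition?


Working backward. After the program, the postcondition t - 6 ≠ 2 ∨ a[z + 3] + 3*z - 3 > 2*a[tot + 3] - 1 must hold; in canonical form it is t ≠ 8 ∨ a[z + 3] + 3*z > 2*a[tot + 3] + 2.
Before assert 3*tot - 4 < -4: 3*tot < 0 ∧ (t ≠ 8 ∨ a[z + 3] + 3*z > 2*a[tot + 3] + 2)
Before a[tot] := tot + t: 3*tot < 0 ∧ (t ≠ 8 ∨ store(a, tot, t + tot)[z + 3] + 3*z > 2*store(a, tot, t + tot)[tot + 3] + 2)
Before tot := 3*g + 7: 9*g < -21 ∧ (t ≠ 8 ∨ store(a, 3*g + 7, 3*g + t + 7)[z + 3] + 3*z > 2*store(a, 3*g + 7, 3*g + t + 7)[3*g + 10] + 2)
Before tot := z + 6: 9*g < -21 ∧ (t ≠ 8 ∨ store(a, 3*g + 7, 3*g + t + 7)[z + 3] + 3*z > 2*store(a, 3*g + 7, 3*g + t + 7)[3*g + 10] + 2)
Answer: WP = 9*g < -21 ∧ (t ≠ 8 ∨ store(a, 3*g + 7, 3*g + t + 7)[z + 3] + 3*z > 2*store(a, 3*g + 7, 3*g + t + 7)[3*g + 10] + 2)


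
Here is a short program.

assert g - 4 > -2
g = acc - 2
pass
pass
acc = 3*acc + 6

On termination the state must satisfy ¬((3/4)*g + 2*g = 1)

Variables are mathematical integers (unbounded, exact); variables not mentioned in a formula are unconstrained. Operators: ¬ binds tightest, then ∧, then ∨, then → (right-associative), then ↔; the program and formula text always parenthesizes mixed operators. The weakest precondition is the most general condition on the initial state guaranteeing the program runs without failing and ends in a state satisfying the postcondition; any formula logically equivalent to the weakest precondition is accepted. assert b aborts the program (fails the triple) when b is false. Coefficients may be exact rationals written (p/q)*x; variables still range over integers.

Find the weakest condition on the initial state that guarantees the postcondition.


Working backward. After the program, the postcondition ¬((3/4)*g + 2*g = 1) must hold; in canonical form it is ¬((11/4)*g = 1).
Before acc := 3*acc + 6: ¬((11/4)*g = 1)
Before skip: ¬((11/4)*g = 1)
Before skip: ¬((11/4)*g = 1)
Before g := acc - 2: ¬((11/4)*acc = 13/2)
Before assert g - 4 > -2: g > 2 ∧ (¬((11/4)*acc = 13/2))
Answer: WP = g > 2 ∧ (¬((11/4)*acc = 13/2))


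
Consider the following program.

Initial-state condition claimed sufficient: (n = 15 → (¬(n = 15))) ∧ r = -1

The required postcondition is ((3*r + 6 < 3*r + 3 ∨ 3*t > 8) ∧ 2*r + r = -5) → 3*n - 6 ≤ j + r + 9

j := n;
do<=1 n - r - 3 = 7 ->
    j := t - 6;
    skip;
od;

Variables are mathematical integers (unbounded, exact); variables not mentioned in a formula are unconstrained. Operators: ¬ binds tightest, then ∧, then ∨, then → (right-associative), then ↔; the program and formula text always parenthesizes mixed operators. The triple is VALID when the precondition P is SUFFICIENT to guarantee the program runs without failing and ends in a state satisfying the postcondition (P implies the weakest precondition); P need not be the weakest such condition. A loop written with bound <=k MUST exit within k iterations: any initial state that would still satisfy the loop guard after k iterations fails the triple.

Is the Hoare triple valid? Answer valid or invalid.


Working backward. After the program, the postcondition ((3*r + 6 < 3*r + 3 ∨ 3*t > 8) ∧ 2*r + r = -5) → 3*n - 6 ≤ j + r + 9 must hold; in canonical form it is (3*t > 8 ∧ 3*r = -5) → 3*n ≤ j + r + 15.
Before the loop (bound <=1), unroll the exhaustion recursion (WP_0 = exit-now case; WP_j = one more guarded iteration, up to j = 1):
  WP_0: (¬(n = r + 10)) ∧ ((3*t > 8 ∧ 3*r = -5) → 3*n ≤ j + r + 15)
  WP_1: (n = r + 10 → ((¬(n = r + 10)) ∧ ((3*t > 8 ∧ 3*r = -5) → 3*n ≤ r + t + 9))) ∧ ((¬(n = r + 10)) → ((3*t > 8 ∧ 3*r = -5) → 3*n ≤ j + r + 15))
So before the loop: (n = r + 10 → ((¬(n = r + 10)) ∧ ((3*t > 8 ∧ 3*r = -5) → 3*n ≤ r + t + 9))) ∧ ((¬(n = r + 10)) → ((3*t > 8 ∧ 3*r = -5) → 3*n ≤ j + r + 15))
Before j := n: (n = r + 10 → ((¬(n = r + 10)) ∧ ((3*t > 8 ∧ 3*r = -5) → 3*n ≤ r + t + 9))) ∧ ((¬(n = r + 10)) → ((3*t > 8 ∧ 3*r = -5) → 2*n ≤ r + 15))
The weakest precondition is (n = r + 10 → ((¬(n = r + 10)) ∧ ((3*t > 8 ∧ 3*r = -5) → 3*n ≤ r + t + 9))) ∧ ((¬(n = r + 10)) → ((3*t > 8 ∧ 3*r = -5) → 2*n ≤ r + 15)).
Check whether (n = 15 → (¬(n = 15))) ∧ r = -1 implies it.
Countermodel: at the initial state n = 9, r = -1, t = 0, the precondition holds but the weakest precondition fails.
Answer: invalid


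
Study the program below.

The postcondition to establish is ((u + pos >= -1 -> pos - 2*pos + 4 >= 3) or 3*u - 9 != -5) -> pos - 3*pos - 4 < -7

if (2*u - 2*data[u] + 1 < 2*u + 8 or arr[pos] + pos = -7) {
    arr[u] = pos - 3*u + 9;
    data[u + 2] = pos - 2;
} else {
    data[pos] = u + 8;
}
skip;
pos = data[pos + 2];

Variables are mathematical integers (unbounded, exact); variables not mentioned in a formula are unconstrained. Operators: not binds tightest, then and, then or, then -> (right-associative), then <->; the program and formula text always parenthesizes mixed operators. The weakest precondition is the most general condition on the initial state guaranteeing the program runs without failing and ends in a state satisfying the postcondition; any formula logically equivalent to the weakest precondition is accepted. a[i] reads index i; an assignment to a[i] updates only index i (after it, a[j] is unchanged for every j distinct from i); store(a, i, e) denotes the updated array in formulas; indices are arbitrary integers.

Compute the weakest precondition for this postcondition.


Working backward. After the program, the postcondition ((u + pos >= -1 -> pos - 2*pos + 4 >= 3) or 3*u - 9 != -5) -> pos - 3*pos - 4 < -7 must hold; in canonical form it is ((pos + u >= -1 -> pos <= 1) or 3*u != 4) -> 2*pos > 3.
Before pos := data[pos + 2]: ((data[pos + 2] + u >= -1 -> data[pos + 2] <= 1) or 3*u != 4) -> 2*data[pos + 2] > 3
Before skip: ((data[pos + 2] + u >= -1 -> data[pos + 2] <= 1) or 3*u != 4) -> 2*data[pos + 2] > 3
Then branch requires ((store(data, u + 2, pos - 2)[pos + 2] + u >= -1 -> store(data, u + 2, pos - 2)[pos + 2] <= 1) or 3*u != 4) -> 2*store(data, u + 2, pos - 2)[pos + 2] > 3; else branch requires ((store(data, pos, u + 8)[pos + 2] + u >= -1 -> store(data, pos, u + 8)[pos + 2] <= 1) or 3*u != 4) -> 2*store(data, pos, u + 8)[pos + 2] > 3.
Before the if: ((2*data[u] > -7 or arr[pos] + pos = -7) -> (((store(data, u + 2, pos - 2)[pos + 2] + u >= -1 -> store(data, u + 2, pos - 2)[pos + 2] <= 1) or 3*u != 4) -> 2*store(data, u + 2, pos - 2)[pos + 2] > 3)) and ((not (2*data[u] > -7 or arr[pos] + pos = -7)) -> (((store(data, pos, u + 8)[pos + 2] + u >= -1 -> store(data, pos, u + 8)[pos + 2] <= 1) or 3*u != 4) -> 2*store(data, pos, u + 8)[pos + 2] > 3))
Answer: WP = ((2*data[u] > -7 or arr[pos] + pos = -7) -> (((store(data, u + 2, pos - 2)[pos + 2] + u >= -1 -> store(data, u + 2, pos - 2)[pos + 2] <= 1) or 3*u != 4) -> 2*store(data, u + 2, pos - 2)[pos + 2] > 3)) and ((not (2*data[u] > -7 or arr[pos] + pos = -7)) -> (((store(data, pos, u + 8)[pos + 2] + u >= -1 -> store(data, pos, u + 8)[pos + 2] <= 1) or 3*u != 4) -> 2*store(data, pos, u + 8)[pos + 2] > 3))


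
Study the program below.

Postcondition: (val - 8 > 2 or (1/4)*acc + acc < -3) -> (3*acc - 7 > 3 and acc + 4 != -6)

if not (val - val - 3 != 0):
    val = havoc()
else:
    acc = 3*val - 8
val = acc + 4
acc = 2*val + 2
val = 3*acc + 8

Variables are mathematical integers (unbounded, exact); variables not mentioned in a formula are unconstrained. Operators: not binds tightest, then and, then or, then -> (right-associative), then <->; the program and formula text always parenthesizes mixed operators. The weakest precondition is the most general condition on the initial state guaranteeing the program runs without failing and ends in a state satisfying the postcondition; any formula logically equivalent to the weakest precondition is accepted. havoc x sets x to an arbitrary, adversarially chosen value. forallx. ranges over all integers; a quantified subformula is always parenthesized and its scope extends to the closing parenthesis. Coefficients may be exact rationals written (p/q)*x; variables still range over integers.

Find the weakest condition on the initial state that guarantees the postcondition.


Working backward. After the program, the postcondition (val - 8 > 2 or (1/4)*acc + acc < -3) -> (3*acc - 7 > 3 and acc + 4 != -6) must hold; in canonical form it is (val > 10 or (5/4)*acc < -3) -> (3*acc > 10 and acc != -10).
Before val := 3*acc + 8: (3*acc > 2 or (5/4)*acc < -3) -> (3*acc > 10 and acc != -10)
Before acc := 2*val + 2: (6*val > -4 or (5/2)*val < -11/2) -> (6*val > 4 and 2*val != -12)
Before val := acc + 4: (6*acc > -28 or (5/2)*acc < -31/2) -> (6*acc > -20 and 2*acc != -20)
Then branch requires (6*acc > -28 or (5/2)*acc < -31/2) -> (6*acc > -20 and 2*acc != -20); else branch requires (18*val > 20 or (15/2)*val < 9/2) -> (18*val > 28 and 6*val != -4).
Before the if: (18*val > 20 or (15/2)*val < 9/2) -> (18*val > 28 and 6*val != -4)
Answer: WP = (18*val > 20 or (15/2)*val < 9/2) -> (18*val > 28 and 6*val != -4)


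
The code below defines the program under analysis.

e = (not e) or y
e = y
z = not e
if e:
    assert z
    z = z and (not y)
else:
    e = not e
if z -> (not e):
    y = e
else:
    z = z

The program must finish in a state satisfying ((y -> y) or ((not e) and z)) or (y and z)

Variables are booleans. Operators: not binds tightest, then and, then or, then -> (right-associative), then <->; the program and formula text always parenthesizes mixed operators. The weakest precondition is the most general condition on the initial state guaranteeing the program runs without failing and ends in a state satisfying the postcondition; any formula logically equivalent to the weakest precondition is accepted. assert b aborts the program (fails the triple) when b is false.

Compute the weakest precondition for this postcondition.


Working backward. After the program, the postcondition ((y -> y) or ((not e) and z)) or (y and z) must hold; in canonical form it is true.
Then branch requires true; else branch requires true.
Before the if: true
Then branch requires z; else branch requires true.
Before the if: e -> z
Before z := not e: e -> (not e)
Before e := y: y -> (not y)
Before e := (not e) or y: y -> (not y)
Answer: WP = y -> (not y)


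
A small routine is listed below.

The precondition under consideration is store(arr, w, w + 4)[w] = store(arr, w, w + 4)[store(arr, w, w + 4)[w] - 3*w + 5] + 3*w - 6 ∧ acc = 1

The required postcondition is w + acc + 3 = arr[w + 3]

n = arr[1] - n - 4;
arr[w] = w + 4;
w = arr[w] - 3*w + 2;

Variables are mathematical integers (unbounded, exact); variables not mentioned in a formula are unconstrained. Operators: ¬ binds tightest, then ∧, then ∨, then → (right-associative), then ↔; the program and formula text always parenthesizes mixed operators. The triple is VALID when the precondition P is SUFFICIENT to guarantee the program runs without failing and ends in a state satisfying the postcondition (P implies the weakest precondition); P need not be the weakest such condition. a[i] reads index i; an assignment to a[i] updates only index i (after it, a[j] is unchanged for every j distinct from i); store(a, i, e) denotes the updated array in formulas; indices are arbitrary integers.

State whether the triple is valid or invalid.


Working backward. After the program, the postcondition w + acc + 3 = arr[w + 3] must hold; in canonical form it is acc + w = arr[w + 3] - 3.
Before w := arr[w] - 3*w + 2: arr[w] + acc = arr[arr[w] - 3*w + 5] + 3*w - 5
Before arr[w] := w + 4: store(arr, w, w + 4)[w] + acc = store(arr, w, w + 4)[store(arr, w, w + 4)[w] - 3*w + 5] + 3*w - 5
Before n := arr[1] - n - 4: store(arr, w, w + 4)[w] + acc = store(arr, w, w + 4)[store(arr, w, w + 4)[w] - 3*w + 5] + 3*w - 5
The weakest precondition is store(arr, w, w + 4)[w] + acc = store(arr, w, w + 4)[store(arr, w, w + 4)[w] - 3*w + 5] + 3*w - 5.
Check whether store(arr, w, w + 4)[w] = store(arr, w, w + 4)[store(arr, w, w + 4)[w] - 3*w + 5] + 3*w - 6 ∧ acc = 1 implies it.
Every state satisfying the precondition satisfies the weakest precondition: the implication holds.
Answer: valid


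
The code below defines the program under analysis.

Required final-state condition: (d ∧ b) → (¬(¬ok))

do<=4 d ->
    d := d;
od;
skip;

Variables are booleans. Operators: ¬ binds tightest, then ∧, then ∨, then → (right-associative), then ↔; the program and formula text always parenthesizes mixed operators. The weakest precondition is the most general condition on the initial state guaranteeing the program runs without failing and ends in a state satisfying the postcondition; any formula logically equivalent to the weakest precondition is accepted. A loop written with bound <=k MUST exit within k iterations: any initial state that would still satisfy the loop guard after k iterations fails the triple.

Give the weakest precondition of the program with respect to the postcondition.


Working backward. After the program, the postcondition (d ∧ b) → (¬(¬ok)) must hold; in canonical form it is (d ∧ b) → ok.
Before skip: (d ∧ b) → ok
Before the loop (bound <=4), unroll the exhaustion recursion (WP_0 = exit-now case; WP_j = one more guarded iteration, up to j = 4):
  WP_0: (¬d) ∧ ((d ∧ b) → ok)
  WP_1: (d → ((¬d) ∧ ((d ∧ b) → ok))) ∧ ((¬d) → ((d ∧ b) → ok))
  WP_2: (d → ((d → ((¬d) ∧ ((d ∧ b) → ok))) ∧ ((¬d) → ((d ∧ b) → ok)))) ∧ ((¬d) → ((d ∧ b) → ok))
  WP_3: (d → ((d → ((d → ((¬d) ∧ ((d ∧ b) → ok))) ∧ ((¬d) → ((d ∧ b) → ok)))) ∧ ((¬d) → ((d ∧ b) → ok)))) ∧ ((¬d) → ((d ∧ b) → ok))
  WP_4: (d → ((d → ((d → ((d → ((¬d) ∧ ((d ∧ b) → ok))) ∧ ((¬d) → ((d ∧ b) → ok)))) ∧ ((¬d) → ((d ∧ b) → ok)))) ∧ ((¬d) → ((d ∧ b) → ok)))) ∧ ((¬d) → ((d ∧ b) → ok))
So before the loop: (d → ((d → ((d → ((d → ((¬d) ∧ ((d ∧ b) → ok))) ∧ ((¬d) → ((d ∧ b) → ok)))) ∧ ((¬d) → ((d ∧ b) → ok)))) ∧ ((¬d) → ((d ∧ b) → ok)))) ∧ ((¬d) → ((d ∧ b) → ok))
Answer: WP = (d → ((d → ((d → ((d → ((¬d) ∧ ((d ∧ b) → ok))) ∧ ((¬d) → ((d ∧ b) → ok)))) ∧ ((¬d) → ((d ∧ b) → ok)))) ∧ ((¬d) → ((d ∧ b) → ok)))) ∧ ((¬d) → ((d ∧ b) → ok))


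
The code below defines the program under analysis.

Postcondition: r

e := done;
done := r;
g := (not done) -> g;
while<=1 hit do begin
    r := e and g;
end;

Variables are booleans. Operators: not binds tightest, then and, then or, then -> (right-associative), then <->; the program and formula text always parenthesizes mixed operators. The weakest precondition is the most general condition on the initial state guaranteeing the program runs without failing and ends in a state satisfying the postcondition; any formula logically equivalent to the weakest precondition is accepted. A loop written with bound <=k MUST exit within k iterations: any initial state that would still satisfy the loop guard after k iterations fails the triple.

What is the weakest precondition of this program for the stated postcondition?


Working backward. After the program, r must hold.
Before the loop (bound <=1), unroll the exhaustion recursion (WP_0 = exit-now case; WP_j = one more guarded iteration, up to j = 1):
  WP_0: (not hit) and r
  WP_1: (hit -> ((not hit) and e and g)) and ((not hit) -> r)
So before the loop: (hit -> ((not hit) and e and g)) and ((not hit) -> r)
Before g := (not done) -> g: (hit -> ((not hit) and e and ((not done) -> g))) and ((not hit) -> r)
Before done := r: (hit -> ((not hit) and e and ((not r) -> g))) and ((not hit) -> r)
Before e := done: (hit -> ((not hit) and done and ((not r) -> g))) and ((not hit) -> r)
Answer: WP = (hit -> ((not hit) and done and ((not r) -> g))) and ((not hit) -> r)


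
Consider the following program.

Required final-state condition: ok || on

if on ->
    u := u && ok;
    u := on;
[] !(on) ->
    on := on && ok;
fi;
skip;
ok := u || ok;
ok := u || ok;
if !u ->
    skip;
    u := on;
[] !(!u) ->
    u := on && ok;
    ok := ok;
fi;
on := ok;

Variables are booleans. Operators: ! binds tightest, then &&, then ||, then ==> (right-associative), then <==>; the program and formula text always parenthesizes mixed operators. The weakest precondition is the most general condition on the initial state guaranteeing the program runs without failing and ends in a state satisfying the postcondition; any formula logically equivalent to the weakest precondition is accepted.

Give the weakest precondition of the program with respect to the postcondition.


Working backward. After the program, ok || on must hold.
Before on := ok: ok
Then branch requires ok; else branch requires ok.
Before the if: ((!u) ==> ok) && (u ==> ok)
Before ok := u || ok: ((!u) ==> (u || ok)) && (u ==> (u || ok))
Before ok := u || ok: ((!u) ==> (u || ok)) && (u ==> (u || ok))
Before skip: ((!u) ==> (u || ok)) && (u ==> (u || ok))
Then branch requires ((!on) ==> (on || ok)) && (on ==> (on || ok)); else branch requires ((!u) ==> (u || ok)) && (u ==> (u || ok)).
Before the if: (on ==> (((!on) ==> (on || ok)) && (on ==> (on || ok)))) && ((!on) ==> (((!u) ==> (u || ok)) && (u ==> (u || ok))))
Answer: WP = (on ==> (((!on) ==> (on || ok)) && (on ==> (on || ok)))) && ((!on) ==> (((!u) ==> (u || ok)) && (u ==> (u || ok))))


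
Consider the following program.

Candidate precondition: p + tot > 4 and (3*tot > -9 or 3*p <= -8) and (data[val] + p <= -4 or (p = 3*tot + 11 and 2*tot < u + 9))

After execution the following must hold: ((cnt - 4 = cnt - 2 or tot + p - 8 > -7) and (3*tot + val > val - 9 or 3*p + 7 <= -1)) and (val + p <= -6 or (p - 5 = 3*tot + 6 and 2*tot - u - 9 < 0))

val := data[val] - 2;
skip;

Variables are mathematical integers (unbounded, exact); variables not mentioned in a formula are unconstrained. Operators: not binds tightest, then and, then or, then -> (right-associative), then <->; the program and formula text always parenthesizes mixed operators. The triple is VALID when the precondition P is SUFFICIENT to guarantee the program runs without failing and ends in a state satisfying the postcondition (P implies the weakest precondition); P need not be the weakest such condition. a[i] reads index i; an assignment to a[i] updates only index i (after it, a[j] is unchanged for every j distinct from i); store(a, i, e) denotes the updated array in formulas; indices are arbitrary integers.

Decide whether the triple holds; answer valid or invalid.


Working backward. After the program, the postcondition ((cnt - 4 = cnt - 2 or tot + p - 8 > -7) and (3*tot + val > val - 9 or 3*p + 7 <= -1)) and (val + p <= -6 or (p - 5 = 3*tot + 6 and 2*tot - u - 9 < 0)) must hold; in canonical form it is p + tot > 1 and (3*tot > -9 or 3*p <= -8) and (p + val <= -6 or (p = 3*tot + 11 and 2*tot < u + 9)).
Before skip: p + tot > 1 and (3*tot > -9 or 3*p <= -8) and (p + val <= -6 or (p = 3*tot + 11 and 2*tot < u + 9))
Before val := data[val] - 2: p + tot > 1 and (3*tot > -9 or 3*p <= -8) and (data[val] + p <= -4 or (p = 3*tot + 11 and 2*tot < u + 9))
The weakest precondition is p + tot > 1 and (3*tot > -9 or 3*p <= -8) and (data[val] + p <= -4 or (p = 3*tot + 11 and 2*tot < u + 9)).
Check whether p + tot > 4 and (3*tot > -9 or 3*p <= -8) and (data[val] + p <= -4 or (p = 3*tot + 11 and 2*tot < u + 9)) implies it.
Every state satisfying the precondition satisfies the weakest precondition: the implication holds.
Answer: valid
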